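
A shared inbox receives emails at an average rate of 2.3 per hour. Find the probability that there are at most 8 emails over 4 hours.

0.4296

Over the interval, μ = 2.3 × 4 = 9.2 (4 hours).
P(N ≤ 8) = Σ_{j=0}^{8} e^(−μ) μ^j/j! ≈ 0.4296.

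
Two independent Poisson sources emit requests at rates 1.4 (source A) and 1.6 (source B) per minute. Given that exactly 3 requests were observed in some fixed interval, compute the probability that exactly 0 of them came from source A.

0.1517

Given the total, each event is independently from source A with probability p = λ_A/(λ_A+λ_B) = 1.4/3 ≈ 0.4667.
So K ~ Binomial(3, 1.4/3): P(K = 0) = C(3,0) · (1.4/3)^0 · (1.6/3)^3 ≈ 0.1517.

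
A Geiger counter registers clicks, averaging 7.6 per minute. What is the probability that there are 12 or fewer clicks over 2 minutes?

Over the interval, μ = 7.6 × 2 = 15.2 (2 minutes).
P(N ≤ 12) = Σ_{j=0}^{12} e^(−μ) μ^j/j! ≈ 0.2514.

0.2514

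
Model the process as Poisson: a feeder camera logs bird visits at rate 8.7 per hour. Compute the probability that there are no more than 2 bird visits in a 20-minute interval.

0.4460

Over the interval, μ = 8.7 × 1/3 = 2.9 (a 20-minute interval = 1/3 hours).
P(N ≤ 2) = Σ_{j=0}^{2} e^(−μ) μ^j/j! ≈ 0.4460.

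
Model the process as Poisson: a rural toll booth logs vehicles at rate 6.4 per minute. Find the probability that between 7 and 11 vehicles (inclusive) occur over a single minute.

With mean μ = 6.4 per minute,
P(7 ≤ N ≤ 11) = Σ_{j=7}^{11} e^(−6.4) · 6.4^j/j! ≈ 0.4270.

0.4270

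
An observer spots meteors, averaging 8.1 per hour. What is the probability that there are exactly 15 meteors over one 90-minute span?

Over the interval, μ = 8.1 × 1.5 = 12.15 (a 90-minute span = 1.5 hours).
P(N = 15) = e^(−μ) μ^15/15! = e^(−12.15) · 12.15^15/1307674368000 ≈ 0.0751.

0.0751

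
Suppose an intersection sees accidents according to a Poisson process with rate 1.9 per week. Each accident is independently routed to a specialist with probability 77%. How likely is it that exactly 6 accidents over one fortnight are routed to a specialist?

Thinning: the accidents that are routed to a specialist themselves form a Poisson process with rate 0.77 × 1.9 = 1.463 per week.
Over the interval, μ = 1.463 × 2 = 2.926 (a fortnight = 2 weeks).
P(N = 6) = e^(−2.926) · 2.926^6/6! ≈ 0.0467.

0.0467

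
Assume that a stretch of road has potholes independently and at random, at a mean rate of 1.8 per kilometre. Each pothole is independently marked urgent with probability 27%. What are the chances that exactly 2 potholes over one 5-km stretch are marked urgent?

0.2599

Thinning: the potholes that are marked urgent themselves form a Poisson process with rate 0.27 × 1.8 = 0.486 per kilometre.
Over the interval, μ = 0.486 × 5 = 2.43 (a 5-km stretch = 5 kilometres).
P(N = 2) = e^(−2.43) · 2.43^2/2! ≈ 0.2599.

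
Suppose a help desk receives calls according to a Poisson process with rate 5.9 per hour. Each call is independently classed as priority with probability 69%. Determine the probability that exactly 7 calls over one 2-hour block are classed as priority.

Thinning: the calls that are classed as priority themselves form a Poisson process with rate 0.69 × 5.9 = 4.071 per hour.
Over the interval, μ = 4.071 × 2 = 8.142 (a 2-hour block = 2 hours).
P(N = 7) = e^(−8.142) · 8.142^7/7! ≈ 0.1370.

0.1370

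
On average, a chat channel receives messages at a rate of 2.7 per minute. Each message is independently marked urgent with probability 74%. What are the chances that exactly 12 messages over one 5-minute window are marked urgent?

Thinning: the messages that are marked urgent themselves form a Poisson process with rate 0.74 × 2.7 = 1.998 per minute.
Over the interval, μ = 1.998 × 5 = 9.99 (a 5-minute window = 5 minutes).
P(N = 12) = e^(−9.99) · 9.99^12/12! ≈ 0.0946.

0.0946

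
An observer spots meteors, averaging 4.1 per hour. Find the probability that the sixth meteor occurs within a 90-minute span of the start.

0.5781

Over the interval, μ = 4.1 × 1.5 = 6.15 (a 90-minute span = 1.5 hours).
The sixth arrival falls in the interval iff at least 6 events occur there: P(S_6 ≤ t) = P(N ≥ 6) = 1 − P(N ≤ 5) ≈ 0.5781.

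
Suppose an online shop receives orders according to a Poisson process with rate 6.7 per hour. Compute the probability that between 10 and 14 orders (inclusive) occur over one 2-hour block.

0.4928

Over the interval, μ = 6.7 × 2 = 13.4 (a 2-hour block = 2 hours).
P(10 ≤ N ≤ 14) = Σ_{j=10}^{14} e^(−13.4) · 13.4^j/j! ≈ 0.4928.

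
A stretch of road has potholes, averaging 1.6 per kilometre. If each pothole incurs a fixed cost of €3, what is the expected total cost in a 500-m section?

E[N] = 1.6 × 0.5 = 0.8 (a 500-m section = 0.5 kilometres); E[cost] = 0.8 × €3 = €2.4.

€2.4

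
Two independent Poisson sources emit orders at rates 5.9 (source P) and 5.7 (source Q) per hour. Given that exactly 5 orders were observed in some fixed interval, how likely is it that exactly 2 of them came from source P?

0.3069

Given the total, each event is independently from source P with probability p = λ_P/(λ_P+λ_Q) = 5.9/11.6 ≈ 0.5086.
So K ~ Binomial(5, 5.9/11.6): P(K = 2) = C(5,2) · (5.9/11.6)^2 · (5.7/11.6)^3 ≈ 0.3069.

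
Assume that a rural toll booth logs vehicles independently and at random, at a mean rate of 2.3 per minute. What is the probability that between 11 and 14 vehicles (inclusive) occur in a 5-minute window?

0.4135

Over the interval, μ = 2.3 × 5 = 11.5 (a 5-minute window = 5 minutes).
P(11 ≤ N ≤ 14) = Σ_{j=11}^{14} e^(−11.5) · 11.5^j/j! ≈ 0.4135.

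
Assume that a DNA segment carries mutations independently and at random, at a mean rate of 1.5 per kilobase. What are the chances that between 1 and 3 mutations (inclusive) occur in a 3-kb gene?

0.3312

Over the interval, μ = 1.5 × 3 = 4.5 (a 3-kb gene = 3 kilobases).
P(1 ≤ N ≤ 3) = Σ_{j=1}^{3} e^(−4.5) · 4.5^j/j! ≈ 0.3312.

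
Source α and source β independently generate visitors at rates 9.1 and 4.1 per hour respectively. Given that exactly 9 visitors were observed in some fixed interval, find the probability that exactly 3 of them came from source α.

Given the total, each event is independently from source α with probability p = λ_α/(λ_α+λ_β) = 9.1/13.2 ≈ 0.6894.
So K ~ Binomial(9, 9.1/13.2): P(K = 3) = C(9,3) · (9.1/13.2)^3 · (4.1/13.2)^6 ≈ 0.0247.

0.0247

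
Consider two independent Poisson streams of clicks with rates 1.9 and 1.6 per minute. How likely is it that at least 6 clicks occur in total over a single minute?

0.1424

Independent Poisson processes superpose: combined rate λ = 1.9 + 1.6 = 3.5 per minute.
So μ = 3.5.
P(N ≥ 6) = 1 − P(N ≤ 5) ≈ 0.1424.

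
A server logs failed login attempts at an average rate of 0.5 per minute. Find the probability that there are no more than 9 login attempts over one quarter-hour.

Over the interval, μ = 0.5 × 15 = 7.5 (a quarter-hour = 15 minutes).
P(N ≤ 9) = Σ_{j=0}^{9} e^(−μ) μ^j/j! ≈ 0.7764.

0.7764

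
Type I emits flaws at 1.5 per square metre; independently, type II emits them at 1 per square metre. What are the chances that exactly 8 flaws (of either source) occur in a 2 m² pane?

Independent Poisson processes superpose: combined rate λ = 1.5 + 1 = 2.5 per square metre.
Over the interval, μ = 2.5 × 2 = 5 (a 2 m² pane = 2 square metres).
P(N = 8) = e^(−5) · 5^8/8! ≈ 0.0653.

0.0653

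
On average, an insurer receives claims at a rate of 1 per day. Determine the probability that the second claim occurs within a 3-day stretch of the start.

0.8009

Over the interval, μ = 1 × 3 = 3 (a 3-day stretch = 3 days).
The second arrival falls in the interval iff at least 2 events occur there: P(S_2 ≤ t) = P(N ≥ 2) = 1 − P(N ≤ 1) ≈ 0.8009.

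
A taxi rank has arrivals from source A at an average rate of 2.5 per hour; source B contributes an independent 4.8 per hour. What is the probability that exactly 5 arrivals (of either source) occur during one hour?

Independent Poisson processes superpose: combined rate λ = 2.5 + 4.8 = 7.3 per hour.
So μ = 7.3.
P(N = 5) = e^(−7.3) · 7.3^5/5! ≈ 0.1167.

0.1167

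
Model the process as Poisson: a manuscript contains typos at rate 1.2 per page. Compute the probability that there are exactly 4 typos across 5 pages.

0.1339

Over the interval, μ = 1.2 × 5 = 6 (5 pages).
P(N = 4) = e^(−μ) μ^4/4! = e^(−6) · 6^4/24 ≈ 0.1339.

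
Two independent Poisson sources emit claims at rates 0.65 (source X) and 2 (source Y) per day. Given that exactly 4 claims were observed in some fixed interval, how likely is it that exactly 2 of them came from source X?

Given the total, each event is independently from source X with probability p = λ_X/(λ_X+λ_Y) = 0.65/2.65 ≈ 0.2453.
So K ~ Binomial(4, 0.65/2.65): P(K = 2) = C(4,2) · (0.65/2.65)^2 · (2/2.65)^2 ≈ 0.2056.

0.2056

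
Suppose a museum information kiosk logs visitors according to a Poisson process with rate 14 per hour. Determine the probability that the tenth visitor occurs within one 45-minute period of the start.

Over the interval, μ = 14 × 0.75 = 10.5 (a 45-minute period = 0.75 hours).
The tenth arrival falls in the interval iff at least 10 events occur there: P(S_10 ≤ t) = P(N ≥ 10) = 1 − P(N ≤ 9) ≈ 0.6029.

0.6029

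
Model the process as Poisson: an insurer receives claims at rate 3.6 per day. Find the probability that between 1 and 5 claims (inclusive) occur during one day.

With mean μ = 3.6 per day,
P(1 ≤ N ≤ 5) = Σ_{j=1}^{5} e^(−3.6) · 3.6^j/j! ≈ 0.8168.

0.8168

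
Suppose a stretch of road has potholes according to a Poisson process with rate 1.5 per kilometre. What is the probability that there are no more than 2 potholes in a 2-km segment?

0.4232

Over the interval, μ = 1.5 × 2 = 3 (a 2-km segment = 2 kilometres).
P(N ≤ 2) = Σ_{j=0}^{2} e^(−μ) μ^j/j! ≈ 0.4232.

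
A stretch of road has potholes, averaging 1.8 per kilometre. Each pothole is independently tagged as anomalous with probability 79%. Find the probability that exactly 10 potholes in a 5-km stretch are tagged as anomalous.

0.0743

Thinning: the potholes that are tagged as anomalous themselves form a Poisson process with rate 0.79 × 1.8 = 1.422 per kilometre.
Over the interval, μ = 1.422 × 5 = 7.11 (a 5-km stretch = 5 kilometres).
P(N = 10) = e^(−7.11) · 7.11^10/10! ≈ 0.0743.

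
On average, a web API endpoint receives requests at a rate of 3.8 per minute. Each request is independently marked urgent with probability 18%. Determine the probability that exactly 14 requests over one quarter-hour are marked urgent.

Thinning: the requests that are marked urgent themselves form a Poisson process with rate 0.18 × 3.8 = 0.684 per minute.
Over the interval, μ = 0.684 × 15 = 10.26 (a quarter-hour = 15 minutes).
P(N = 14) = e^(−10.26) · 10.26^14/14! ≈ 0.0575.

0.0575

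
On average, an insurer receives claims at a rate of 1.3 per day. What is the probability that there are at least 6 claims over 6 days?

0.7897

Over the interval, μ = 1.3 × 6 = 7.8 (6 days).
P(N ≥ 6) = 1 − P(N ≤ 5) = 1 − Σ_{j=0}^{5} e^(−μ) μ^j/j! ≈ 0.7897.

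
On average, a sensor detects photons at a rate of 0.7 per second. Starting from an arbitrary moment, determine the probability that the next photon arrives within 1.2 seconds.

0.5683

Inter-arrival times are exponential with rate λ = 0.7 per second.
P(T ≤ 1.2) = 1 − e^(−λt) = 1 − e^(−0.7 × 1.2) = 1 − e^(−0.84) ≈ 0.5683.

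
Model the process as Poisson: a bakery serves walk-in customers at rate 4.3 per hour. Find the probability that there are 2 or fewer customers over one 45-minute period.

0.3747

Over the interval, μ = 4.3 × 0.75 = 3.225 (a 45-minute period = 0.75 hours).
P(N ≤ 2) = Σ_{j=0}^{2} e^(−μ) μ^j/j! ≈ 0.3747.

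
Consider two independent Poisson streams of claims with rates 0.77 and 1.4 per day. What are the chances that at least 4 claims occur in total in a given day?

Independent Poisson processes superpose: combined rate λ = 0.77 + 1.4 = 2.17 per day.
So μ = 2.17.
P(N ≥ 4) = 1 − P(N ≤ 3) ≈ 0.1748.

0.1748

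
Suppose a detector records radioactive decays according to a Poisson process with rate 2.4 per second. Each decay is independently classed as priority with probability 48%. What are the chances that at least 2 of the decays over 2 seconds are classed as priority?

Thinning: the decays that are classed as priority themselves form a Poisson process with rate 0.48 × 2.4 = 1.152 per second.
Over the interval, μ = 1.152 × 2 = 2.304 (2 seconds).
P(N ≥ 2) = 1 − P(N ≤ 1) ≈ 0.6701.

0.6701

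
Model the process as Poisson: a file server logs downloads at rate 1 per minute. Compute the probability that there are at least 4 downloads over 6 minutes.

Over the interval, μ = 1 × 6 = 6 (6 minutes).
P(N ≥ 4) = 1 − P(N ≤ 3) = 1 − Σ_{j=0}^{3} e^(−μ) μ^j/j! ≈ 0.8488.

0.8488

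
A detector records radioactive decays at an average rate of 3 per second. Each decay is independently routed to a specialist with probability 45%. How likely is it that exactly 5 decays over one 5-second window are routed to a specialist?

0.1367

Thinning: the decays that are routed to a specialist themselves form a Poisson process with rate 0.45 × 3 = 1.35 per second.
Over the interval, μ = 1.35 × 5 = 6.75 (a 5-second window = 5 seconds).
P(N = 5) = e^(−6.75) · 6.75^5/5! ≈ 0.1367.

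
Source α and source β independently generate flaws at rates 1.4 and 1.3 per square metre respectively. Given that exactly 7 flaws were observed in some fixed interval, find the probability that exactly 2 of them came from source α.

Given the total, each event is independently from source α with probability p = λ_α/(λ_α+λ_β) = 1.4/2.7 ≈ 0.5185.
So K ~ Binomial(7, 1.4/2.7): P(K = 2) = C(7,2) · (1.4/2.7)^2 · (1.3/2.7)^5 ≈ 0.1461.

0.1461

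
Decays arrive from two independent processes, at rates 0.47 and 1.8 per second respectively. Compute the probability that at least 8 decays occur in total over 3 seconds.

Independent Poisson processes superpose: combined rate λ = 0.47 + 1.8 = 2.27 per second.
Over the interval, μ = 2.27 × 3 = 6.81 (3 seconds).
P(N ≥ 8) = 1 − P(N ≤ 7) ≈ 0.3730.

0.3730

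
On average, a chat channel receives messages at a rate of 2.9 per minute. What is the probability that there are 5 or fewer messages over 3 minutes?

0.1352

Over the interval, μ = 2.9 × 3 = 8.7 (3 minutes).
P(N ≤ 5) = Σ_{j=0}^{5} e^(−μ) μ^j/j! ≈ 0.1352.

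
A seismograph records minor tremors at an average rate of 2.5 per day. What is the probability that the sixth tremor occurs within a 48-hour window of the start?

0.3840

Over the interval, μ = 2.5 × 2 = 5 (a 48-hour window = 2 days).
The sixth arrival falls in the interval iff at least 6 events occur there: P(S_6 ≤ t) = P(N ≥ 6) = 1 − P(N ≤ 5) ≈ 0.3840.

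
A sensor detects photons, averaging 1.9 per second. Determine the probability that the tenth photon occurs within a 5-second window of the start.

0.4782

Over the interval, μ = 1.9 × 5 = 9.5 (a 5-second window = 5 seconds).
The tenth arrival falls in the interval iff at least 10 events occur there: P(S_10 ≤ t) = P(N ≥ 10) = 1 − P(N ≤ 9) ≈ 0.4782.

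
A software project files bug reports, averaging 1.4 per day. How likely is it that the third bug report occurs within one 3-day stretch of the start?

Over the interval, μ = 1.4 × 3 = 4.2 (a 3-day stretch = 3 days).
The third arrival falls in the interval iff at least 3 events occur there: P(S_3 ≤ t) = P(N ≥ 3) = 1 − P(N ≤ 2) ≈ 0.7898.

0.7898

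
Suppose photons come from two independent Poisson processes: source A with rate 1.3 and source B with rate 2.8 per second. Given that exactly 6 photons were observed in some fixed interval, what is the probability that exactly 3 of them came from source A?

0.2031

Given the total, each event is independently from source A with probability p = λ_A/(λ_A+λ_B) = 1.3/4.1 ≈ 0.3171.
So K ~ Binomial(6, 1.3/4.1): P(K = 3) = C(6,3) · (1.3/4.1)^3 · (2.8/4.1)^3 ≈ 0.2031.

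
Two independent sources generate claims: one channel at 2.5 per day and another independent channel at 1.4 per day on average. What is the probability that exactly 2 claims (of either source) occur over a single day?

0.1539

Independent Poisson processes superpose: combined rate λ = 2.5 + 1.4 = 3.9 per day.
So μ = 3.9.
P(N = 2) = e^(−3.9) · 3.9^2/2! ≈ 0.1539.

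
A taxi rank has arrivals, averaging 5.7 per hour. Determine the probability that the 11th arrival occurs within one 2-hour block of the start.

0.5869

Over the interval, μ = 5.7 × 2 = 11.4 (a 2-hour block = 2 hours).
The 11th arrival falls in the interval iff at least 11 events occur there: P(S_11 ≤ t) = P(N ≥ 11) = 1 − P(N ≤ 10) ≈ 0.5869.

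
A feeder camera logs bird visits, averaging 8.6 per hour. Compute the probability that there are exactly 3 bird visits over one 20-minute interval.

0.2234

Over the interval, μ = 8.6 × 1/3 ≈ 2.86667 (a 20-minute interval = 1/3 hours).
P(N = 3) = e^(−μ) μ^3/3! = e^(−2.86667) · 2.86667^3/6 ≈ 0.2234.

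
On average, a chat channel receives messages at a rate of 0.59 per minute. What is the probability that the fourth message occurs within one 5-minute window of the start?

0.3416

Over the interval, μ = 0.59 × 5 = 2.95 (a 5-minute window = 5 minutes).
The fourth arrival falls in the interval iff at least 4 events occur there: P(S_4 ≤ t) = P(N ≥ 4) = 1 − P(N ≤ 3) ≈ 0.3416.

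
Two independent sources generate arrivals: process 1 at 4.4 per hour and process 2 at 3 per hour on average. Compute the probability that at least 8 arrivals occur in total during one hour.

0.4607

Independent Poisson processes superpose: combined rate λ = 4.4 + 3 = 7.4 per hour.
So μ = 7.4.
P(N ≥ 8) = 1 − P(N ≤ 7) ≈ 0.4607.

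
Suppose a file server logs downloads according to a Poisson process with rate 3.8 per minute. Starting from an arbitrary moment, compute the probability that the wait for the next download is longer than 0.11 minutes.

0.6584

The wait for the next event is exponential with rate λ = 3.8 per minute.
P(T > 0.11) = e^(−λt) = e^(−3.8 × 0.11) = e^(−0.418) ≈ 0.6584.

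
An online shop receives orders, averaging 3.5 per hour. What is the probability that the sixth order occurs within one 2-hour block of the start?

Over the interval, μ = 3.5 × 2 = 7 (a 2-hour block = 2 hours).
The sixth arrival falls in the interval iff at least 6 events occur there: P(S_6 ≤ t) = P(N ≥ 6) = 1 − P(N ≤ 5) ≈ 0.6993.

0.6993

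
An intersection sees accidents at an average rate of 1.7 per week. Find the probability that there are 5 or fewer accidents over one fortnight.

Over the interval, μ = 1.7 × 2 = 3.4 (a fortnight = 2 weeks).
P(N ≤ 5) = Σ_{j=0}^{5} e^(−μ) μ^j/j! ≈ 0.8705.

0.8705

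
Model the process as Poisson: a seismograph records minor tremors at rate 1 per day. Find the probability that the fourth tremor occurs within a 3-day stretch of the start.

Over the interval, μ = 1 × 3 = 3 (a 3-day stretch = 3 days).
The fourth arrival falls in the interval iff at least 4 events occur there: P(S_4 ≤ t) = P(N ≥ 4) = 1 − P(N ≤ 3) ≈ 0.3528.

0.3528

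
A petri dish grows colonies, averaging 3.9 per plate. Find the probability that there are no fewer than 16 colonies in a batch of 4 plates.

Over the interval, μ = 3.9 × 4 = 15.6 (a batch of 4 plates = 4 plates).
P(N ≥ 16) = 1 − P(N ≤ 15) = 1 − Σ_{j=0}^{15} e^(−μ) μ^j/j! ≈ 0.4931.

0.4931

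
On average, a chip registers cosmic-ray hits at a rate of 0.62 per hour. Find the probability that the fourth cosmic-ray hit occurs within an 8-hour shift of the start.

Over the interval, μ = 0.62 × 8 = 4.96 (an 8-hour shift = 8 hours).
The fourth arrival falls in the interval iff at least 4 events occur there: P(S_4 ≤ t) = P(N ≥ 4) = 1 − P(N ≤ 3) ≈ 0.7293.

0.7293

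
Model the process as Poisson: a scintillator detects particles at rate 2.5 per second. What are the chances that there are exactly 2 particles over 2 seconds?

Over the interval, μ = 2.5 × 2 = 5 (2 seconds).
P(N = 2) = e^(−μ) μ^2/2! = e^(−5) · 5^2/2 ≈ 0.0842.

0.0842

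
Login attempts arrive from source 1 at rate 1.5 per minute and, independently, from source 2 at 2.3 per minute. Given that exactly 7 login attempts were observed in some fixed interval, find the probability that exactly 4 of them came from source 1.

Given the total, each event is independently from source 1 with probability p = λ_1/(λ_1+λ_2) = 1.5/3.8 ≈ 0.3947.
So K ~ Binomial(7, 1.5/3.8): P(K = 4) = C(7,4) · (1.5/3.8)^4 · (2.3/3.8)^3 ≈ 0.1884.

0.1884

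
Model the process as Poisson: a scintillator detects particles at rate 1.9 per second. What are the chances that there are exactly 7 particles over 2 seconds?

0.0508

Over the interval, μ = 1.9 × 2 = 3.8 (2 seconds).
P(N = 7) = e^(−μ) μ^7/7! = e^(−3.8) · 3.8^7/5040 ≈ 0.0508.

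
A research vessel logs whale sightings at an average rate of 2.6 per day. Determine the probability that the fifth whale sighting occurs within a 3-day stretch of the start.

0.8883

Over the interval, μ = 2.6 × 3 = 7.8 (a 3-day stretch = 3 days).
The fifth arrival falls in the interval iff at least 5 events occur there: P(S_5 ≤ t) = P(N ≥ 5) = 1 − P(N ≤ 4) ≈ 0.8883.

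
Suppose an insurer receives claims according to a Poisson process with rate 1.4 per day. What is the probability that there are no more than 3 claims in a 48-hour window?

0.6919

Over the interval, μ = 1.4 × 2 = 2.8 (a 48-hour window = 2 days).
P(N ≤ 3) = Σ_{j=0}^{3} e^(−μ) μ^j/j! ≈ 0.6919.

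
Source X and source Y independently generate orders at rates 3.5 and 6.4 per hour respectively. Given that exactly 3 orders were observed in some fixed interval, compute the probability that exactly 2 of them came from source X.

Given the total, each event is independently from source X with probability p = λ_X/(λ_X+λ_Y) = 3.5/9.9 ≈ 0.3535.
So K ~ Binomial(3, 3.5/9.9): P(K = 2) = C(3,2) · (3.5/9.9)^2 · (6.4/9.9)^1 ≈ 0.2424.

0.2424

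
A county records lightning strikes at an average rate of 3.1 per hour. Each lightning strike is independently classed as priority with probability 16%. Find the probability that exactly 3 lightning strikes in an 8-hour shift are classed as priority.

Thinning: the lightning strikes that are classed as priority themselves form a Poisson process with rate 0.16 × 3.1 = 0.496 per hour.
Over the interval, μ = 0.496 × 8 = 3.968 (an 8-hour shift = 8 hours).
P(N = 3) = e^(−3.968) · 3.968^3/3! ≈ 0.1969.

0.1969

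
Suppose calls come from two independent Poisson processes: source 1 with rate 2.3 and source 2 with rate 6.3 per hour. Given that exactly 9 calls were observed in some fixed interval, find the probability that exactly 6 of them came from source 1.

0.0121

Given the total, each event is independently from source 1 with probability p = λ_1/(λ_1+λ_2) = 2.3/8.6 ≈ 0.2674.
So K ~ Binomial(9, 2.3/8.6): P(K = 6) = C(9,6) · (2.3/8.6)^6 · (6.3/8.6)^3 ≈ 0.0121.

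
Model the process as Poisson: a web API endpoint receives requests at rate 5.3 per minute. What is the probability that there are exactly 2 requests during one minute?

With mean μ = 5.3 per minute,
P(N = 2) = e^(−μ) μ^2/2! = e^(−5.3) · 5.3^2/2 ≈ 0.0701.

0.0701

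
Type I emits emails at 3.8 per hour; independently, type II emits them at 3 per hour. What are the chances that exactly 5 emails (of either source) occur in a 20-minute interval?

0.0517

Independent Poisson processes superpose: combined rate λ = 3.8 + 3 = 6.8 per hour.
Over the interval, μ = 6.8 × 1/3 ≈ 2.26667 (a 20-minute interval = 1/3 hours).
P(N = 5) = e^(−2.26667) · 2.26667^5/5! ≈ 0.0517.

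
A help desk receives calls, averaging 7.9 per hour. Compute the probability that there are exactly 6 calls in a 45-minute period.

0.1605

Over the interval, μ = 7.9 × 0.75 = 5.925 (a 45-minute period = 0.75 hours).
P(N = 6) = e^(−μ) μ^6/6! = e^(−5.925) · 5.925^6/720 ≈ 0.1605.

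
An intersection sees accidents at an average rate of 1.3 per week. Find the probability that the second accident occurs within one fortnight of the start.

0.7326

Over the interval, μ = 1.3 × 2 = 2.6 (a fortnight = 2 weeks).
The second arrival falls in the interval iff at least 2 events occur there: P(S_2 ≤ t) = P(N ≥ 2) = 1 − P(N ≤ 1) ≈ 0.7326.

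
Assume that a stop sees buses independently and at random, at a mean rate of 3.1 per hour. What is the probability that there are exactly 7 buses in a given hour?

0.0246

With mean μ = 3.1 per hour,
P(N = 7) = e^(−μ) μ^7/7! = e^(−3.1) · 3.1^7/5040 ≈ 0.0246.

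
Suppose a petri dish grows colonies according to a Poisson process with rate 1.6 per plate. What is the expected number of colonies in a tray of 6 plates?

E[N] = λt = 1.6 × 6 = 9.6 (a tray of 6 plates = 6 plates).

9.6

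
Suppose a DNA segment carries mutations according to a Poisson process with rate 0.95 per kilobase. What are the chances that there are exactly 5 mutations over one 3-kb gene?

0.0906

Over the interval, μ = 0.95 × 3 = 2.85 (a 3-kb gene = 3 kilobases).
P(N = 5) = e^(−μ) μ^5/5! = e^(−2.85) · 2.85^5/120 ≈ 0.0906.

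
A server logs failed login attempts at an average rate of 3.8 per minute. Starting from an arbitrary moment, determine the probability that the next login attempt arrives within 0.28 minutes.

0.6549

Inter-arrival times are exponential with rate λ = 3.8 per minute.
P(T ≤ 0.28) = 1 − e^(−λt) = 1 − e^(−3.8 × 0.28) = 1 − e^(−1.064) ≈ 0.6549.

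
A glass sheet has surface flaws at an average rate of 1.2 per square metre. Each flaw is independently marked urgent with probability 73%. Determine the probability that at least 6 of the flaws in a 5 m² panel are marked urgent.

0.2767

Thinning: the flaws that are marked urgent themselves form a Poisson process with rate 0.73 × 1.2 = 0.876 per square metre.
Over the interval, μ = 0.876 × 5 = 4.38 (a 5 m² panel = 5 square metres).
P(N ≥ 6) = 1 − P(N ≤ 5) ≈ 0.2767.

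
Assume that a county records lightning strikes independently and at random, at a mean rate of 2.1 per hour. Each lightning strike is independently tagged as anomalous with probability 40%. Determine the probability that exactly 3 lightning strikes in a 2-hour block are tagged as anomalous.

0.1473

Thinning: the lightning strikes that are tagged as anomalous themselves form a Poisson process with rate 0.4 × 2.1 = 0.84 per hour.
Over the interval, μ = 0.84 × 2 = 1.68 (a 2-hour block = 2 hours).
P(N = 3) = e^(−1.68) · 1.68^3/3! ≈ 0.1473.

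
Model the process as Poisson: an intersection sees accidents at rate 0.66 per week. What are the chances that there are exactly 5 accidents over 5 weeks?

Over the interval, μ = 0.66 × 5 = 3.3 (5 weeks).
P(N = 5) = e^(−μ) μ^5/5! = e^(−3.3) · 3.3^5/120 ≈ 0.1203.

0.1203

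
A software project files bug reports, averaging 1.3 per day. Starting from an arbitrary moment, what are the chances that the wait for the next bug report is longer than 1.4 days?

0.1620

The wait for the next event is exponential with rate λ = 1.3 per day.
P(T > 1.4) = e^(−λt) = e^(−1.3 × 1.4) = e^(−1.82) ≈ 0.1620.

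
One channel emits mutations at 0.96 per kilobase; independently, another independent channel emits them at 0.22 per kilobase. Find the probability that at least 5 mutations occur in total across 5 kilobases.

Independent Poisson processes superpose: combined rate λ = 0.96 + 0.22 = 1.18 per kilobase.
Over the interval, μ = 1.18 × 5 = 5.9 (5 kilobases).
P(N ≥ 5) = 1 − P(N ≤ 4) ≈ 0.7013.

0.7013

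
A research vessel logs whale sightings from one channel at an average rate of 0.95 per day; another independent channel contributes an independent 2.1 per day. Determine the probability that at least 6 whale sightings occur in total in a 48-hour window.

0.5702

Independent Poisson processes superpose: combined rate λ = 0.95 + 2.1 = 3.05 per day.
Over the interval, μ = 3.05 × 2 = 6.1 (a 48-hour window = 2 days).
P(N ≥ 6) = 1 − P(N ≤ 5) ≈ 0.5702.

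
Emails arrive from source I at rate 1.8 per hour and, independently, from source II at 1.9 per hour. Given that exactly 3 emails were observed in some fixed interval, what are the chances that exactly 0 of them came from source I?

0.1354

Given the total, each event is independently from source I with probability p = λ_I/(λ_I+λ_II) = 1.8/3.7 ≈ 0.4865.
So K ~ Binomial(3, 1.8/3.7): P(K = 0) = C(3,0) · (1.8/3.7)^0 · (1.9/3.7)^3 ≈ 0.1354.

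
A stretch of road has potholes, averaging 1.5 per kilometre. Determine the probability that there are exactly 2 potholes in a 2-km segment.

Over the interval, μ = 1.5 × 2 = 3 (a 2-km segment = 2 kilometres).
P(N = 2) = e^(−μ) μ^2/2! = e^(−3) · 3^2/2 ≈ 0.2240.

0.2240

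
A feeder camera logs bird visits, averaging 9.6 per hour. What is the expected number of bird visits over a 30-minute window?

E[N] = λt = 9.6 × 0.5 = 4.8 (a 30-minute window = 0.5 hours).

4.8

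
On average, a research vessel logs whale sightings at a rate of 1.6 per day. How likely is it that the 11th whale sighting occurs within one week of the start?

Over the interval, μ = 1.6 × 7 = 11.2 (a week = 7 days).
The 11th arrival falls in the interval iff at least 11 events occur there: P(S_11 ≤ t) = P(N ≥ 11) = 1 − P(N ≤ 10) ≈ 0.5638.

0.5638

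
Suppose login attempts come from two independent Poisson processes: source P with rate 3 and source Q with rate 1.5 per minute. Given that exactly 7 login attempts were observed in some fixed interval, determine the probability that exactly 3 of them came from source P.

Given the total, each event is independently from source P with probability p = λ_P/(λ_P+λ_Q) = 3/4.5 ≈ 0.6667.
So K ~ Binomial(7, 3/4.5): P(K = 3) = C(7,3) · (3/4.5)^3 · (1.5/4.5)^4 ≈ 0.1280.

0.1280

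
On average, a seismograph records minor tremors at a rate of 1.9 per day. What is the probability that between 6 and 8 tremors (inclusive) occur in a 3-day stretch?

Over the interval, μ = 1.9 × 3 = 5.7 (a 3-day stretch = 3 days).
P(6 ≤ N ≤ 8) = Σ_{j=6}^{8} e^(−5.7) · 5.7^j/j! ≈ 0.3816.

0.3816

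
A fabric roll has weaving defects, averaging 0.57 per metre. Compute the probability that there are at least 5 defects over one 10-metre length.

0.6728

Over the interval, μ = 0.57 × 10 = 5.7 (a 10-metre length = 10 metres).
P(N ≥ 5) = 1 − P(N ≤ 4) = 1 − Σ_{j=0}^{4} e^(−μ) μ^j/j! ≈ 0.6728.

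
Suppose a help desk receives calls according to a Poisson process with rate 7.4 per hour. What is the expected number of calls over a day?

177.6

E[N] = λt = 7.4 × 24 = 177.6 (a day = 24 hours).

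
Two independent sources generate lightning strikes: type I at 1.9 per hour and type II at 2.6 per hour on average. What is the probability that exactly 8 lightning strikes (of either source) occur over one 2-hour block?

Independent Poisson processes superpose: combined rate λ = 1.9 + 2.6 = 4.5 per hour.
Over the interval, μ = 4.5 × 2 = 9 (a 2-hour block = 2 hours).
P(N = 8) = e^(−9) · 9^8/8! ≈ 0.1318.

0.1318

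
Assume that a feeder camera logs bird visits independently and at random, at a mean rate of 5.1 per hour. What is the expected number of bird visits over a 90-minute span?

7.65

E[N] = λt = 5.1 × 1.5 = 7.65 (a 90-minute span = 1.5 hours).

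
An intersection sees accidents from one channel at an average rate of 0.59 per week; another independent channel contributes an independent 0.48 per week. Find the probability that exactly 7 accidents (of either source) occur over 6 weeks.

0.1453

Independent Poisson processes superpose: combined rate λ = 0.59 + 0.48 = 1.07 per week.
Over the interval, μ = 1.07 × 6 = 6.42 (6 weeks).
P(N = 7) = e^(−6.42) · 6.42^7/7! ≈ 0.1453.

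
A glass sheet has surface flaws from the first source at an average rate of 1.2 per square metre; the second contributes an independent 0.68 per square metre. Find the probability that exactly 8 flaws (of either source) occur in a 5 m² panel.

Independent Poisson processes superpose: combined rate λ = 1.2 + 0.68 = 1.88 per square metre.
Over the interval, μ = 1.88 × 5 = 9.4 (a 5 m² panel = 5 square metres).
P(N = 8) = e^(−9.4) · 9.4^8/8! ≈ 0.1251.

0.1251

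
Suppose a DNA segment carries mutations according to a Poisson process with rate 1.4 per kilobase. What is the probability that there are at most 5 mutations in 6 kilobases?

Over the interval, μ = 1.4 × 6 = 8.4 (6 kilobases).
P(N ≤ 5) = Σ_{j=0}^{5} e^(−μ) μ^j/j! ≈ 0.1573.

0.1573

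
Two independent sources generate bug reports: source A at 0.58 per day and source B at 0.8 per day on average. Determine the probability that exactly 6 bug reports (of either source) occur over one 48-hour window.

Independent Poisson processes superpose: combined rate λ = 0.58 + 0.8 = 1.38 per day.
Over the interval, μ = 1.38 × 2 = 2.76 (a 48-hour window = 2 days).
P(N = 6) = e^(−2.76) · 2.76^6/6! ≈ 0.0389.

0.0389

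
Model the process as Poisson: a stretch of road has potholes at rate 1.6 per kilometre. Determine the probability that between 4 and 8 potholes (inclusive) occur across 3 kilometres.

0.6500

Over the interval, μ = 1.6 × 3 = 4.8 (3 kilometres).
P(4 ≤ N ≤ 8) = Σ_{j=4}^{8} e^(−4.8) · 4.8^j/j! ≈ 0.6500.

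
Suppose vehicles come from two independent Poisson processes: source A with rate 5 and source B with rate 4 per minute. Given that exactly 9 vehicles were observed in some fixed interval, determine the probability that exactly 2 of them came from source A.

0.0381

Given the total, each event is independently from source A with probability p = λ_A/(λ_A+λ_B) = 5/9 ≈ 0.5556.
So K ~ Binomial(9, 5/9): P(K = 2) = C(9,2) · (5/9)^2 · (4/9)^7 ≈ 0.0381.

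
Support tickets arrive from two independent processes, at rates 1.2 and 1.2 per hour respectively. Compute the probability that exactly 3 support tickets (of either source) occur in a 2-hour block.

Independent Poisson processes superpose: combined rate λ = 1.2 + 1.2 = 2.4 per hour.
Over the interval, μ = 2.4 × 2 = 4.8 (a 2-hour block = 2 hours).
P(N = 3) = e^(−4.8) · 4.8^3/3! ≈ 0.1517.

0.1517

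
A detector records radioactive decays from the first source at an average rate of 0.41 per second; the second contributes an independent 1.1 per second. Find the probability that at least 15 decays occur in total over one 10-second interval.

0.5446

Independent Poisson processes superpose: combined rate λ = 0.41 + 1.1 = 1.51 per second.
Over the interval, μ = 1.51 × 10 = 15.1 (a 10-second interval = 10 seconds).
P(N ≥ 15) = 1 − P(N ≤ 14) ≈ 0.5446.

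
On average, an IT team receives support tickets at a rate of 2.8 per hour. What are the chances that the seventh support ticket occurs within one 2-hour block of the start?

Over the interval, μ = 2.8 × 2 = 5.6 (a 2-hour block = 2 hours).
The seventh arrival falls in the interval iff at least 7 events occur there: P(S_7 ≤ t) = P(N ≥ 7) = 1 − P(N ≤ 6) ≈ 0.3297.

0.3297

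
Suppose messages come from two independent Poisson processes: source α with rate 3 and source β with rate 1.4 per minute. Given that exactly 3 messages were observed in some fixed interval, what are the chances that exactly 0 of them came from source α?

0.0322

Given the total, each event is independently from source α with probability p = λ_α/(λ_α+λ_β) = 3/4.4 ≈ 0.6818.
So K ~ Binomial(3, 3/4.4): P(K = 0) = C(3,0) · (3/4.4)^0 · (1.4/4.4)^3 ≈ 0.0322.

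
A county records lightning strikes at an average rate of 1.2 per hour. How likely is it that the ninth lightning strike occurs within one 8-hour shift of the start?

0.6204

Over the interval, μ = 1.2 × 8 = 9.6 (an 8-hour shift = 8 hours).
The ninth arrival falls in the interval iff at least 9 events occur there: P(S_9 ≤ t) = P(N ≥ 9) = 1 − P(N ≤ 8) ≈ 0.6204.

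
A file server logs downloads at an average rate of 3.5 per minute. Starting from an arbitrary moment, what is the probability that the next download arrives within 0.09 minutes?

Inter-arrival times are exponential with rate λ = 3.5 per minute.
P(T ≤ 0.09) = 1 − e^(−λt) = 1 − e^(−3.5 × 0.09) = 1 − e^(−0.315) ≈ 0.2702.

0.2702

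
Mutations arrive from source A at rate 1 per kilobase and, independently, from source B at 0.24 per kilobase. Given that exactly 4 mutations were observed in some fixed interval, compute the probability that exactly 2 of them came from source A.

Given the total, each event is independently from source A with probability p = λ_A/(λ_A+λ_B) = 1/1.24 ≈ 0.8065.
So K ~ Binomial(4, 1/1.24): P(K = 2) = C(4,2) · (1/1.24)^2 · (0.24/1.24)^2 ≈ 0.1462.

0.1462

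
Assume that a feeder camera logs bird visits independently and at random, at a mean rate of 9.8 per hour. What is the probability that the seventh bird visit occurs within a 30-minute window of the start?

Over the interval, μ = 9.8 × 0.5 = 4.9 (a 30-minute window = 0.5 hours).
The seventh arrival falls in the interval iff at least 7 events occur there: P(S_7 ≤ t) = P(N ≥ 7) = 1 − P(N ≤ 6) ≈ 0.2233.

0.2233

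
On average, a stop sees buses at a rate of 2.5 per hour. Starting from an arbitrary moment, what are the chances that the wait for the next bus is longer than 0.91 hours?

0.1028

The wait for the next event is exponential with rate λ = 2.5 per hour.
P(T > 0.91) = e^(−λt) = e^(−2.5 × 0.91) = e^(−2.275) ≈ 0.1028.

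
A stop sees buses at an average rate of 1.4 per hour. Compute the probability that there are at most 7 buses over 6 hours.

Over the interval, μ = 1.4 × 6 = 8.4 (6 hours).
P(N ≤ 7) = Σ_{j=0}^{7} e^(−μ) μ^j/j! ≈ 0.3987.

0.3987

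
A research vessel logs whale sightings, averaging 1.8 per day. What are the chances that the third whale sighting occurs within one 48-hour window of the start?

Over the interval, μ = 1.8 × 2 = 3.6 (a 48-hour window = 2 days).
The third arrival falls in the interval iff at least 3 events occur there: P(S_3 ≤ t) = P(N ≥ 3) = 1 − P(N ≤ 2) ≈ 0.6973.

0.6973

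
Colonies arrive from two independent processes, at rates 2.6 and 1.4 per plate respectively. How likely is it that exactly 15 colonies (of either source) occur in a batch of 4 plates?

Independent Poisson processes superpose: combined rate λ = 2.6 + 1.4 = 4 per plate.
Over the interval, μ = 4 × 4 = 16 (a batch of 4 plates = 4 plates).
P(N = 15) = e^(−16) · 16^15/15! ≈ 0.0992.

0.0992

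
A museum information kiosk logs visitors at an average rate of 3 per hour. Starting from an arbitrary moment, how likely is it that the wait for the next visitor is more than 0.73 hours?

0.1119

The wait for the next event is exponential with rate λ = 3 per hour.
P(T > 0.73) = e^(−λt) = e^(−3 × 0.73) = e^(−2.19) ≈ 0.1119.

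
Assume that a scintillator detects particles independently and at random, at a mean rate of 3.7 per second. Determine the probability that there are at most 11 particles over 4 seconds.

Over the interval, μ = 3.7 × 4 = 14.8 (4 seconds).
P(N ≤ 11) = Σ_{j=0}^{11} e^(−μ) μ^j/j! ≈ 0.1984.

0.1984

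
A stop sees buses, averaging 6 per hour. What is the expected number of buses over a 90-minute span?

E[N] = λt = 6 × 1.5 = 9 (a 90-minute span = 1.5 hours).

9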